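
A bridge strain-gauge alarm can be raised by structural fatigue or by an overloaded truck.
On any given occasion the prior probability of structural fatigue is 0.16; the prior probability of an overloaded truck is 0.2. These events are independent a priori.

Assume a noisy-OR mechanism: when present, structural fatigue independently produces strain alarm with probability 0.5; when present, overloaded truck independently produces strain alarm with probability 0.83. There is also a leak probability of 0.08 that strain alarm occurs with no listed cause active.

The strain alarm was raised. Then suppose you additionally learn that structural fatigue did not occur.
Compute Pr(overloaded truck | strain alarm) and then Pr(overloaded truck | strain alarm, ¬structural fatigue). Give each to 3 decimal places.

Pr(overloaded truck | strain alarm) ≈ 0.582; Pr(overloaded truck | strain alarm, ¬structural fatigue) ≈ 0.725

Under noisy-OR, P(strain alarm | causes) = 1 − (1−0.08)·∏(1−qᵢ) over the active causes.
P(strain alarm) = 0.08·0.84·0.8 + 0.8436·0.84·0.2 + 0.54·0.16·0.8 + 0.9218·0.16·0.2 = 0.053760 + 0.141725 + 0.069120 + 0.029498 = 0.294103
The overloaded truck-present share is 0.141725 + 0.029498 = 0.171223.
Hence the posterior is 0.171223/0.294103 ≈ 0.582.

Now condition on the additional information:
P(strain alarm | ¬structural fatigue) = 0.08×0.8 + 0.8436×0.2 = 0.064000 + 0.168720 = 0.232720
Of this, 0.168720 comes from 0.8436×0.2 (the overloaded truck=true cases).
P(overloaded truck | strain alarm, ¬structural fatigue) = 0.168720 / 0.232720 ≈ 0.725
Ruling out structural fatigue raises the posterior on overloaded truck — the flip side of explaining away.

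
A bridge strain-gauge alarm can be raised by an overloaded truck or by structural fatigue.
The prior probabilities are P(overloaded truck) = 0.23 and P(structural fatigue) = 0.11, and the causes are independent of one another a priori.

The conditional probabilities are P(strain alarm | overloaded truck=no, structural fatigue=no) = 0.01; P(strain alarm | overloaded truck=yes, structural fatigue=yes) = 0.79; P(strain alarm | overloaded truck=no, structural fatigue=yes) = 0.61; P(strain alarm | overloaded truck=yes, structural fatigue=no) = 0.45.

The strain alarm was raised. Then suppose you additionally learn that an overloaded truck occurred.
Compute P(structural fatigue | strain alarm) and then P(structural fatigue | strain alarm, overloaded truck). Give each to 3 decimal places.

P(structural fatigue | strain alarm) ≈ 0.420; P(structural fatigue | strain alarm, overloaded truck) ≈ 0.178

Numerator (weight on configurations with structural fatigue): 0.051667 + 0.019987 = 0.071654
Denominator P(strain alarm): 0.01*0.77*0.89 + 0.61*0.77*0.11 + 0.45*0.23*0.89 + 0.79*0.23*0.11 = 0.170622
P(structural fatigue | strain alarm) = 0.071654/0.170622 ≈ 0.420

Now also conditioning on overloaded truck=true:
By total probability over both values of structural fatigue:
  P(strain alarm | overloaded truck) = 0.45·0.89 + 0.79·0.11
        = 0.400500 + 0.086900 = 0.487400
Keeping only the structural fatigue-present terms gives 0.086900, so
  P(structural fatigue | strain alarm, overloaded truck) = 0.086900 / 0.487400 ≈ 0.178
Conditioning on overloaded truck lowers the posterior on structural fatigue: the classic explaining-away effect in a common-effect structure.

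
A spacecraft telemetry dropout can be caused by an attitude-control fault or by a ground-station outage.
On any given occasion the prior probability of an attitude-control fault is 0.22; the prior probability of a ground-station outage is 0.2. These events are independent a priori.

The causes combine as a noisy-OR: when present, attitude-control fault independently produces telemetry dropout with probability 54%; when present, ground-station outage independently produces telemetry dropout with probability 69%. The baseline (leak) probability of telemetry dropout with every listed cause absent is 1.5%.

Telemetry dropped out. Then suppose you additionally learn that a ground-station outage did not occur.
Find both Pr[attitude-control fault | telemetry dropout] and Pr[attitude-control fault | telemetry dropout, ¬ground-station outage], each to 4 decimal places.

Under noisy-OR, P(telemetry dropout | causes) = 1 − (1−0.015)·∏(1−qᵢ) over the active causes.
Enumerate the 4 (attitude-control fault, ground-station outage) configurations and weight by the priors:
  P(telemetry dropout) = 0.015*0.78*0.8 + 0.69465*0.78*0.2 + 0.5469*0.22*0.8 + 0.859539*0.22*0.2
        = 0.009360 + 0.108365 + 0.096254 + 0.037820 = 0.251799
The terms with attitude-control fault present sum to 0.134074, so
  P(attitude-control fault | telemetry dropout) = 0.134074 / 0.251799 ≈ 0.5325

Now also conditioning on ground-station outage≠true:
P(telemetry dropout | ¬ground-station outage) = 0.015·0.78 + 0.5469·0.22 = 0.011700 + 0.120318 = 0.132018
Of this, 0.120318 comes from 0.5469·0.22 (the attitude-control fault=true cases).
P(attitude-control fault | telemetry dropout, ¬ground-station outage) = 0.120318 / 0.132018 ≈ 0.9114

Pr[attitude-control fault | telemetry dropout] ≈ 0.5325; Pr[attitude-control fault | telemetry dropout, ¬ground-station outage] ≈ 0.9114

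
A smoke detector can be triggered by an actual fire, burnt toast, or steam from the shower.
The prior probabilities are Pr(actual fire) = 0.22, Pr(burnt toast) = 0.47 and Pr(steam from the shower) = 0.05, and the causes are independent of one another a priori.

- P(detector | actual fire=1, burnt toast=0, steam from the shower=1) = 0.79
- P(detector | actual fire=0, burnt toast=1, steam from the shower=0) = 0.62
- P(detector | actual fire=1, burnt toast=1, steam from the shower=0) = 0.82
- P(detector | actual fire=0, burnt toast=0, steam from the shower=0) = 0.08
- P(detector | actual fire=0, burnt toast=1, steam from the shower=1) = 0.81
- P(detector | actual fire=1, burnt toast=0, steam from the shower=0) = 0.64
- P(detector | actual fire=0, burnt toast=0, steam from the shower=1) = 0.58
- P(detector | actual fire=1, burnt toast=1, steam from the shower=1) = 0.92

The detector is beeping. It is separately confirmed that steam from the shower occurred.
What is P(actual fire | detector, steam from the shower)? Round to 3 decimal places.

P(detector | steam from the shower) = 0.58*0.78*0.53 + 0.81*0.78*0.47 + 0.79*0.22*0.53 + 0.92*0.22*0.47 = 0.239772 + 0.296946 + 0.092114 + 0.095128 = 0.723960
Restricting to configurations with actual fire present: 0.092114 + 0.095128 = 0.187242.
Hence the posterior is 0.187242/0.723960 ≈ 0.259.

P(actual fire | detector, steam from the shower) ≈ 0.259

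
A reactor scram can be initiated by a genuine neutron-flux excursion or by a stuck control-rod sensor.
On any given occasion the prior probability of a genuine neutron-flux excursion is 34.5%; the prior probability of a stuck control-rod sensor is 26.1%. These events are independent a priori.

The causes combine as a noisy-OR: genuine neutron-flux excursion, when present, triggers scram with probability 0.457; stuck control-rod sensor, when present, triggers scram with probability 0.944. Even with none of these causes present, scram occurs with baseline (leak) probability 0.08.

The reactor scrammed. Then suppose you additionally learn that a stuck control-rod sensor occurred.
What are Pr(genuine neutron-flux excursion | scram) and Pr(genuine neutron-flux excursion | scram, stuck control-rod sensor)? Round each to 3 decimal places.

Under noisy-OR, P(scram | causes) = 1 − (1−0.08)·∏(1−qᵢ) over the active causes.
Enumerate the 4 (genuine neutron-flux excursion, stuck control-rod sensor) configurations and weight by the priors:
  P(scram) = 0.08·0.655·0.739 + 0.94848·0.655·0.261 + 0.50044·0.345·0.739 + 0.972025·0.345·0.261
        = 0.038724 + 0.162147 + 0.127590 + 0.087526 = 0.415987
Configurations with genuine neutron-flux excursion contribute 0.215116, so
  P(genuine neutron-flux excursion | scram) = 0.215116 / 0.415987 ≈ 0.517

With the extra evidence:
P(scram | stuck control-rod sensor) = 0.94848·0.655 + 0.972025·0.345 = 0.621254 + 0.335349 = 0.956603
Of this, 0.335349 comes from 0.972025·0.345 (the genuine neutron-flux excursion=true cases).
So P(genuine neutron-flux excursion | scram, stuck control-rod sensor) = 0.335349/0.956603 ≈ 0.351.
The drop from 0.517 to 0.351 is the explaining-away (discounting) effect.

Pr(genuine neutron-flux excursion | scram) ≈ 0.517; Pr(genuine neutron-flux excursion | scram, stuck control-rod sensor) ≈ 0.351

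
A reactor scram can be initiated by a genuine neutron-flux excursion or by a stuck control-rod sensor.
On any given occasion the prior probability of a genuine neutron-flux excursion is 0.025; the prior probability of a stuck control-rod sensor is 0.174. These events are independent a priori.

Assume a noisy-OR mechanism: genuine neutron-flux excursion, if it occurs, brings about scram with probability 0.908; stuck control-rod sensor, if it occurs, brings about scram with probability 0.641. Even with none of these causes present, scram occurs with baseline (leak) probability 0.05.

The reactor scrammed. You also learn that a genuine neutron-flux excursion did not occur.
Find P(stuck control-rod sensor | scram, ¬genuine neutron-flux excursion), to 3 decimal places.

P(stuck control-rod sensor | scram, ¬genuine neutron-flux excursion) ≈ 0.735

Under noisy-OR, P(scram | causes) = 1 − (1−0.05)·∏(1−qᵢ) over the active causes.
Weight on stuck control-rod sensor=true, given the evidence: 0.65895×0.174 = 0.114657
Denominator P(scram | ¬genuine neutron-flux excursion): 0.05×0.826 + 0.65895×0.174 = 0.155957
Posterior = 0.114657 / 0.155957 ≈ 0.735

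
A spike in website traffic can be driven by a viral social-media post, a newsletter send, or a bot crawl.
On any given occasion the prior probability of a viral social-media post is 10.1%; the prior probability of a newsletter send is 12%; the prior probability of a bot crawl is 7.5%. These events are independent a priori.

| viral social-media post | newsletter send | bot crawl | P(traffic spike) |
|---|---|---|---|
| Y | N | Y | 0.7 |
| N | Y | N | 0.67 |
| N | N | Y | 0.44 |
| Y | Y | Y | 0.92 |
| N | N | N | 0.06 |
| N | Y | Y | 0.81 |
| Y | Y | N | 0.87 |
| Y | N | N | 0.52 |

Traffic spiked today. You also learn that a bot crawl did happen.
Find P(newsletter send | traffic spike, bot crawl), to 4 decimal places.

P(traffic spike | bot crawl) = 0.44×0.899×0.88 + 0.81×0.899×0.12 + 0.7×0.101×0.88 + 0.92×0.101×0.12 = 0.348093 + 0.087383 + 0.062216 + 0.011150 = 0.508842
Restricting to configurations with newsletter send present: 0.087383 + 0.011150 = 0.098533.
So P(newsletter send | traffic spike, bot crawl) = 0.098533/0.508842 ≈ 0.1936.

P(newsletter send | traffic spike, bot crawl) ≈ 0.1936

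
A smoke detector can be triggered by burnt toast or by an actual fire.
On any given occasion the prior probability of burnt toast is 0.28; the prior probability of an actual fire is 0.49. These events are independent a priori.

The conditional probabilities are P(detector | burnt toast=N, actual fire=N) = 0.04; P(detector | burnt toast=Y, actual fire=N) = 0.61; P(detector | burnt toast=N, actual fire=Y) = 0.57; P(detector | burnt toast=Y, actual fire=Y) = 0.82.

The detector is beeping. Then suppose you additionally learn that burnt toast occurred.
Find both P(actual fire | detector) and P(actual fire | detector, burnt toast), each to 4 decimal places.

P(actual fire | detector) ≈ 0.7549; P(actual fire | detector, burnt toast) ≈ 0.5636

Numerator (weight on configurations with actual fire): 0.201096 + 0.112504 = 0.313600
The normalizing constant is 0.04*0.72*0.51 + 0.57*0.72*0.49 + 0.61*0.28*0.51 + 0.82*0.28*0.49 = 0.415396
P(actual fire | detector) = 0.313600/0.415396 ≈ 0.7549

Now condition on the additional information:
P(detector | burnt toast) = 0.61·0.51 + 0.82·0.49 = 0.311100 + 0.401800 = 0.712900
Restricting to configurations with actual fire present: 0.82·0.49 = 0.401800.
So P(actual fire | detector, burnt toast) = 0.401800/0.712900 ≈ 0.5636.
— burnt toast explains away the evidence for actual fire.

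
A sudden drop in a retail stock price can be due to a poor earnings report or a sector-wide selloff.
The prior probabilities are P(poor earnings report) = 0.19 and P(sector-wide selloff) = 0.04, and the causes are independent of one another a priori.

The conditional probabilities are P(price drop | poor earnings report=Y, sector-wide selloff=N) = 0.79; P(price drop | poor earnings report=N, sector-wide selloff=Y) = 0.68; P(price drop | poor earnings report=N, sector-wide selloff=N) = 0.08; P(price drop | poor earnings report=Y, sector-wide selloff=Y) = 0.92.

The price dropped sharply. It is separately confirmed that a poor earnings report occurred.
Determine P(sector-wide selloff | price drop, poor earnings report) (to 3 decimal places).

P(sector-wide selloff | price drop, poor earnings report) ≈ 0.046

By total probability over both values of sector-wide selloff:
  P(price drop | poor earnings report) = 0.79*0.96 + 0.92*0.04
        = 0.758400 + 0.036800 = 0.795200
The terms with sector-wide selloff present sum to 0.036800, so
  P(sector-wide selloff | price drop, poor earnings report) = 0.036800 / 0.795200 ≈ 0.046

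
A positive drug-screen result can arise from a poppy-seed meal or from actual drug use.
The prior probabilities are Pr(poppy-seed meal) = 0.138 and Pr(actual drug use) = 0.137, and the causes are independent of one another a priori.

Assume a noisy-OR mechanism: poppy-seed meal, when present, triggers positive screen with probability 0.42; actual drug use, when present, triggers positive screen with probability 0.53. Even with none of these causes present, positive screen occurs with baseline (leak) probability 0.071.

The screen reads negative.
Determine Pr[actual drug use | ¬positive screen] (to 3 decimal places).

Pr[actual drug use | ¬positive screen] ≈ 0.069

Under noisy-OR, P(positive screen | causes) = 1 − (1−0.071)·∏(1−qᵢ) over the active causes.
Numerator (weight on configurations with actual drug use): 0.051563 + 0.004788 = 0.056351
The normalizing constant is 0.929×0.862×0.863 + 0.43663×0.862×0.137 + 0.53882×0.138×0.863 + 0.253245×0.138×0.137 = 0.811610
P(actual drug use | ¬positive screen) = 0.056351/0.811610 ≈ 0.069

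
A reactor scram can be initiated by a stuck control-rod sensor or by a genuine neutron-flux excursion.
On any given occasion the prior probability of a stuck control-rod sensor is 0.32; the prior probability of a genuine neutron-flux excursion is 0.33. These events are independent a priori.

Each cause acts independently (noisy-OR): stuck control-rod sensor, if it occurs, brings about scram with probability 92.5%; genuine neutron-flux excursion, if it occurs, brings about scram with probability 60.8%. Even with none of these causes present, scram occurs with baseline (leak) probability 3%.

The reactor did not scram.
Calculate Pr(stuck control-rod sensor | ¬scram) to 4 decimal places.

Under noisy-OR, P(scram | causes) = 1 − (1−0.03)·∏(1−qᵢ) over the active causes.
P(¬scram) = 0.97×0.68×0.67 + 0.38024×0.68×0.33 + 0.07275×0.32×0.67 + 0.028518×0.32×0.33 = 0.441932 + 0.085326 + 0.015598 + 0.003012 = 0.545868
Of this, 0.018610 comes from 0.015598 + 0.003012 (the stuck control-rod sensor=true cases).
So P(stuck control-rod sensor | ¬scram) = 0.018610/0.545868 ≈ 0.0341.

Pr(stuck control-rod sensor | ¬scram) ≈ 0.0341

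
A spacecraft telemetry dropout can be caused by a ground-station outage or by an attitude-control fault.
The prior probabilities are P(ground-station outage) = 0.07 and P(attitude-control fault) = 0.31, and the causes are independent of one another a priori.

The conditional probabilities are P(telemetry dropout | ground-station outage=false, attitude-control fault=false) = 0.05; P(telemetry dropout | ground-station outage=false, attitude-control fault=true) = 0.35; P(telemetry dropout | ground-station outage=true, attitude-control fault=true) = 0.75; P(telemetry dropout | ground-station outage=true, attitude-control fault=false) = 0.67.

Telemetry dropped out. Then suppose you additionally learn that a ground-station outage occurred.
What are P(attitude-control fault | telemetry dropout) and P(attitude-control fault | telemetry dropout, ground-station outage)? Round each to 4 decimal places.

P(attitude-control fault | telemetry dropout) ≈ 0.6452; P(attitude-control fault | telemetry dropout, ground-station outage) ≈ 0.3346

Numerator (weight on configurations with attitude-control fault): 0.100905 + 0.016275 = 0.117180
The normalizing constant is 0.05·0.93·0.69 + 0.35·0.93·0.31 + 0.67·0.07·0.69 + 0.75·0.07·0.31 = 0.181626
P(attitude-control fault | telemetry dropout) = 0.117180/0.181626 ≈ 0.6452

With the extra evidence:
Enumerate both values of attitude-control fault and weight by the priors:
  P(telemetry dropout | ground-station outage) = 0.67·0.69 + 0.75·0.31
        = 0.462300 + 0.232500 = 0.694800
Configurations with attitude-control fault contribute 0.232500, so
  P(attitude-control fault | telemetry dropout, ground-station outage) = 0.232500 / 0.694800 ≈ 0.3346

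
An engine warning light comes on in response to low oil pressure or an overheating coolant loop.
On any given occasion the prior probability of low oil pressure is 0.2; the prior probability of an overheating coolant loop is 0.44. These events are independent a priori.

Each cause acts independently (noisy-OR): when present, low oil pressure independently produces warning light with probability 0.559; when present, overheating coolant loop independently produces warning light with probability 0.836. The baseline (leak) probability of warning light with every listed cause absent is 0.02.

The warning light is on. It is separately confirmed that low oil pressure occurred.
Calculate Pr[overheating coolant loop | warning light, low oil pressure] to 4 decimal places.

Under noisy-OR, P(warning light | causes) = 1 − (1−0.02)·∏(1−qᵢ) over the active causes.
For the numerator, keep only overheating coolant loop=true terms: 0.929122*0.44 = 0.408814
The normalizing constant is 0.56782*0.56 + 0.929122*0.44 = 0.726793
Posterior = 0.408814 / 0.726793 ≈ 0.5625

Pr[overheating coolant loop | warning light, low oil pressure] ≈ 0.5625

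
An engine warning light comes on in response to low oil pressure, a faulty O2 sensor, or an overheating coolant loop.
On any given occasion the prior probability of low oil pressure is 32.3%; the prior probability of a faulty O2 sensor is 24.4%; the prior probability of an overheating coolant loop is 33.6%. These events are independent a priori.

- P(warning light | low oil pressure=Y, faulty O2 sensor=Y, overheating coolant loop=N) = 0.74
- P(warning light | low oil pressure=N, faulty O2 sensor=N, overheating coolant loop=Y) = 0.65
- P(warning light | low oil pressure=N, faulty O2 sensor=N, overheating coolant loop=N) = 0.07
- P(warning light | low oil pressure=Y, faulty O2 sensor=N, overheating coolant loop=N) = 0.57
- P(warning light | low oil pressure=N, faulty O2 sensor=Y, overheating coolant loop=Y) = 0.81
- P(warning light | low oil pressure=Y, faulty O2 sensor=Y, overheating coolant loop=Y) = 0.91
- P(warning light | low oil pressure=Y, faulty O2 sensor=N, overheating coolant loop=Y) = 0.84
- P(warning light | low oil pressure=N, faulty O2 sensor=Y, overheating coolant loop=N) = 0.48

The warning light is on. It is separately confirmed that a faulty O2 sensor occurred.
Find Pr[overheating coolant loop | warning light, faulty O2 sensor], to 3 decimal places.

P(warning light | faulty O2 sensor) = 0.48×0.677×0.664 + 0.81×0.677×0.336 + 0.74×0.323×0.664 + 0.91×0.323×0.336 = 0.215773 + 0.184252 + 0.158709 + 0.098760 = 0.657494
The overheating coolant loop-present share is 0.184252 + 0.098760 = 0.283012.
Hence the posterior is 0.283012/0.657494 ≈ 0.430.

Pr[overheating coolant loop | warning light, faulty O2 sensor] ≈ 0.430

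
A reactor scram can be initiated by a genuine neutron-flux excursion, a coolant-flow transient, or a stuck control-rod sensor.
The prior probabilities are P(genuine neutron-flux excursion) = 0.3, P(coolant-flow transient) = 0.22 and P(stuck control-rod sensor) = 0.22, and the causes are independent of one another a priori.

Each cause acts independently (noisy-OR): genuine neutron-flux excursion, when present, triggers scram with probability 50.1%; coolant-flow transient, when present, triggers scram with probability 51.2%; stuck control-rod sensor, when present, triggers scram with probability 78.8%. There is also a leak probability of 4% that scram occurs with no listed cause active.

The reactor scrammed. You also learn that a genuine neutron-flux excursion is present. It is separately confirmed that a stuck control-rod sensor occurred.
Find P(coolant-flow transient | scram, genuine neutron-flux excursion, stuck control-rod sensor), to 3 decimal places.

Under noisy-OR, P(scram | causes) = 1 − (1−0.04)·∏(1−qᵢ) over the active causes.
P(scram | genuine neutron-flux excursion, stuck control-rod sensor) = 0.898444×0.78 + 0.95044×0.22 = 0.700786 + 0.209097 = 0.909883
Of this, 0.209097 comes from 0.95044×0.22 (the coolant-flow transient=true cases).
So P(coolant-flow transient | scram, genuine neutron-flux excursion, stuck control-rod sensor) = 0.209097/0.909883 ≈ 0.230.

P(coolant-flow transient | scram, genuine neutron-flux excursion, stuck control-rod sensor) ≈ 0.230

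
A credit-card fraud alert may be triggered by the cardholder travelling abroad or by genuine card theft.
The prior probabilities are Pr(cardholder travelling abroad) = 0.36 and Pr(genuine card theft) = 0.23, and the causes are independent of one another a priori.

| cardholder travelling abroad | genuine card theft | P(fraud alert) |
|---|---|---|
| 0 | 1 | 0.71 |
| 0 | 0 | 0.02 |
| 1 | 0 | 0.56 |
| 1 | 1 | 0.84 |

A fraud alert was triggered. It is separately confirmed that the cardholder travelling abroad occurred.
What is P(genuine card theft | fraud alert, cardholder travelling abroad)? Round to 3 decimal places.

P(genuine card theft | fraud alert, cardholder travelling abroad) ≈ 0.309

P(fraud alert | cardholder travelling abroad) = 0.56·0.77 + 0.84·0.23 = 0.431200 + 0.193200 = 0.624400
Restricting to configurations with genuine card theft present: 0.84·0.23 = 0.193200.
So P(genuine card theft | fraud alert, cardholder travelling abroad) = 0.193200/0.624400 ≈ 0.309.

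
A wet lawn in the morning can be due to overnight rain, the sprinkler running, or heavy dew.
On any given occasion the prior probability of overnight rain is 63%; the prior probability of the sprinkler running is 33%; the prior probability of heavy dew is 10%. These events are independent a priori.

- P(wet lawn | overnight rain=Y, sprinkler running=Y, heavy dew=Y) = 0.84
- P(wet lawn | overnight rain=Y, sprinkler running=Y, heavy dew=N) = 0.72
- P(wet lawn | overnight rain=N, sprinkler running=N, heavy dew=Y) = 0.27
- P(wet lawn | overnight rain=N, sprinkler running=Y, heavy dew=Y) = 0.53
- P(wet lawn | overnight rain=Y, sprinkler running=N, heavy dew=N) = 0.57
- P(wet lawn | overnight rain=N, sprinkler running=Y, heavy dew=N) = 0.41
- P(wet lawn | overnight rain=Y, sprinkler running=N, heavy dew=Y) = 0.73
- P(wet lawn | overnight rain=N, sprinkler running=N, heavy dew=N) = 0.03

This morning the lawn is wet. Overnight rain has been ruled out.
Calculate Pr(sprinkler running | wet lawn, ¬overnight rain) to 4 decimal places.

Pr(sprinkler running | wet lawn, ¬overnight rain) ≈ 0.7938

P(wet lawn | ¬overnight rain) = 0.03·0.67·0.9 + 0.27·0.67·0.1 + 0.41·0.33·0.9 + 0.53·0.33·0.1 = 0.018090 + 0.018090 + 0.121770 + 0.017490 = 0.175440
The sprinkler running-present share is 0.121770 + 0.017490 = 0.139260.
So P(sprinkler running | wet lawn, ¬overnight rain) = 0.139260/0.175440 ≈ 0.7938.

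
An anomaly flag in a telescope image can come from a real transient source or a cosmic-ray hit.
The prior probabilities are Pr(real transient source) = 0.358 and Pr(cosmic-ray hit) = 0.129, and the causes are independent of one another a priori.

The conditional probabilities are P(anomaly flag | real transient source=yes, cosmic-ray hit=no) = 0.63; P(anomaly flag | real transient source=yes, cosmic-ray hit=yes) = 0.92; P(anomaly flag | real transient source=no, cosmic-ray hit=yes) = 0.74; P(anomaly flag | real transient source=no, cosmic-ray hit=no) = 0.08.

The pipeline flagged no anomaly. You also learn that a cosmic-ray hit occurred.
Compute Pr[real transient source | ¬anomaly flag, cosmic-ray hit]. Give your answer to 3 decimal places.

Pr[real transient source | ¬anomaly flag, cosmic-ray hit] ≈ 0.146

Numerator (weight on configurations with real transient source): 0.08·0.358 = 0.028640
Normalizer over all consistent configurations: 0.26·0.642 + 0.08·0.358 = 0.195560
Posterior = 0.028640 / 0.195560 ≈ 0.146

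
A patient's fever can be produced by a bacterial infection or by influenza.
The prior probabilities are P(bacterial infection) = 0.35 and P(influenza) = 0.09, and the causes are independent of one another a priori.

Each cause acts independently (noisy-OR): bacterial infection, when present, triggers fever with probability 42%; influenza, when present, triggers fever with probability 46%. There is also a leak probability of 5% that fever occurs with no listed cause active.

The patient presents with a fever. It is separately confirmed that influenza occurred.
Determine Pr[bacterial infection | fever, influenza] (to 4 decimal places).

Under noisy-OR, P(fever | causes) = 1 − (1−0.05)·∏(1−qᵢ) over the active causes.
Weight on bacterial infection=true, given the evidence: 0.70246×0.35 = 0.245861
Normalizer over all consistent configurations: 0.487×0.65 + 0.70246×0.35 = 0.562411
Posterior = 0.245861 / 0.562411 ≈ 0.4372

Pr[bacterial infection | fever, influenza] ≈ 0.4372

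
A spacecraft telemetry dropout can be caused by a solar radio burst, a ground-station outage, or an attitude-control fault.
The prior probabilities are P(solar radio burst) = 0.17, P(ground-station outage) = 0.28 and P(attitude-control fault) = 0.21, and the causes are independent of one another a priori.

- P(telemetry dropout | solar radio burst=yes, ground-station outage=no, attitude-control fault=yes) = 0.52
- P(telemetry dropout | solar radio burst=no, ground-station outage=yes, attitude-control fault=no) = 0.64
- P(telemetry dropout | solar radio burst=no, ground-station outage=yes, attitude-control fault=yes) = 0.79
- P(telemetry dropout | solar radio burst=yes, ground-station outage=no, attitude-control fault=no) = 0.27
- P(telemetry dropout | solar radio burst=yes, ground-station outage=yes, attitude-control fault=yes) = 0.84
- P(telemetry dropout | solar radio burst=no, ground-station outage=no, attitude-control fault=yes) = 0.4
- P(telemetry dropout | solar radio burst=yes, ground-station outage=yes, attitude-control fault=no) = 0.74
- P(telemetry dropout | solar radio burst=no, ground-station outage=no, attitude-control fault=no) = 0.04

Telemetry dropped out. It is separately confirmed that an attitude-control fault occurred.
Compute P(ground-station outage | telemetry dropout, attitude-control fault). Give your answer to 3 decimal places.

P(ground-station outage | telemetry dropout, attitude-control fault) ≈ 0.425

Sum P(telemetry dropout|·) weighted by the priors over the 4 (solar radio burst, ground-station outage) configurations:
  P(telemetry dropout | attitude-control fault) = 0.4·0.83·0.72 + 0.79·0.83·0.28 + 0.52·0.17·0.72 + 0.84·0.17·0.28
        = 0.239040 + 0.183596 + 0.063648 + 0.039984 = 0.526268
Keeping only the ground-station outage-present terms gives 0.223580, so
  P(ground-station outage | telemetry dropout, attitude-control fault) = 0.223580 / 0.526268 ≈ 0.425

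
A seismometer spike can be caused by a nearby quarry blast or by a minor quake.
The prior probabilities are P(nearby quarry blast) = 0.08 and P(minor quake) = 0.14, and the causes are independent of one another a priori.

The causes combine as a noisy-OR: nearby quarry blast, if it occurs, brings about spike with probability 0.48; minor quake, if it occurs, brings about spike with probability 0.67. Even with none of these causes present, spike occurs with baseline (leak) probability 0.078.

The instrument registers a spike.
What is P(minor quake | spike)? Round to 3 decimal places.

P(minor quake | spike) ≈ 0.504

Under noisy-OR, P(spike | causes) = 1 − (1−0.078)·∏(1−qᵢ) over the active causes.
Sum P(spike|·) weighted by the priors over the 4 (nearby quarry blast, minor quake) configurations:
  P(spike) = 0.078×0.92×0.86 + 0.69574×0.92×0.14 + 0.52056×0.08×0.86 + 0.841785×0.08×0.14
        = 0.061714 + 0.089611 + 0.035815 + 0.009428 = 0.196568
Keeping only the minor quake-present terms gives 0.099039, so
  P(minor quake | spike) = 0.099039 / 0.196568 ≈ 0.504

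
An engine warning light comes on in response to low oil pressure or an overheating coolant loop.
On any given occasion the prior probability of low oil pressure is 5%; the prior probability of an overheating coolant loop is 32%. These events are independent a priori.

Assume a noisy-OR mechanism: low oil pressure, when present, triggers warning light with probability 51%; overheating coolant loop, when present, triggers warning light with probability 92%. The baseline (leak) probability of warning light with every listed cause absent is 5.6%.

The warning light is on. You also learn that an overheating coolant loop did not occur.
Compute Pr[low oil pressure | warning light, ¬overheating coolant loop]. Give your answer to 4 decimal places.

Under noisy-OR, P(warning light | causes) = 1 − (1−0.056)·∏(1−qᵢ) over the active causes.
Numerator (weight on configurations with low oil pressure): 0.53744*0.05 = 0.026872
Normalizer over all consistent configurations: 0.056*0.95 + 0.53744*0.05 = 0.080072
Posterior = 0.026872 / 0.080072 ≈ 0.3356

Pr[low oil pressure | warning light, ¬overheating coolant loop] ≈ 0.3356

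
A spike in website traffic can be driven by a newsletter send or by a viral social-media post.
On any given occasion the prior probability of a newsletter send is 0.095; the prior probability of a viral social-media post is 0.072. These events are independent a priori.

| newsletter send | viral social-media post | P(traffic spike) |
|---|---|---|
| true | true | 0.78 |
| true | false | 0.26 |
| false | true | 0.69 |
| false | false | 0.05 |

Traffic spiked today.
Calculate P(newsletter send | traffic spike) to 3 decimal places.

For the numerator, keep only newsletter send=true terms: 0.022922 + 0.005335 = 0.028257
Normalizer over all consistent configurations: 0.05*0.905*0.928 + 0.69*0.905*0.072 + 0.26*0.095*0.928 + 0.78*0.095*0.072 = 0.115209
Posterior = 0.028257 / 0.115209 ≈ 0.245

P(newsletter send | traffic spike) ≈ 0.245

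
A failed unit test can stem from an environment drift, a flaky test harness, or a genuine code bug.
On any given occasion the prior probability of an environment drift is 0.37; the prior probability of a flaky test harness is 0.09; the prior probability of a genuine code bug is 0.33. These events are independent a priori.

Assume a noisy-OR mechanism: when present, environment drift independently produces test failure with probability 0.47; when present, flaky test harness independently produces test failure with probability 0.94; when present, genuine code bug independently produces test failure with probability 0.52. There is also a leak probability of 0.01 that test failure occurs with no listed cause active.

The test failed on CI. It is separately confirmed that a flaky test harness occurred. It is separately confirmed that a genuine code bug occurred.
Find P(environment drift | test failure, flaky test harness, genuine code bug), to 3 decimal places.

P(environment drift | test failure, flaky test harness, genuine code bug) ≈ 0.373

Under noisy-OR, P(test failure | causes) = 1 − (1−0.01)·∏(1−qᵢ) over the active causes.
For the numerator, keep only environment drift=true terms: 0.984889×0.37 = 0.364409
Normalizer over all consistent configurations: 0.971488×0.63 + 0.984889×0.37 = 0.976446
Posterior = 0.364409 / 0.976446 ≈ 0.373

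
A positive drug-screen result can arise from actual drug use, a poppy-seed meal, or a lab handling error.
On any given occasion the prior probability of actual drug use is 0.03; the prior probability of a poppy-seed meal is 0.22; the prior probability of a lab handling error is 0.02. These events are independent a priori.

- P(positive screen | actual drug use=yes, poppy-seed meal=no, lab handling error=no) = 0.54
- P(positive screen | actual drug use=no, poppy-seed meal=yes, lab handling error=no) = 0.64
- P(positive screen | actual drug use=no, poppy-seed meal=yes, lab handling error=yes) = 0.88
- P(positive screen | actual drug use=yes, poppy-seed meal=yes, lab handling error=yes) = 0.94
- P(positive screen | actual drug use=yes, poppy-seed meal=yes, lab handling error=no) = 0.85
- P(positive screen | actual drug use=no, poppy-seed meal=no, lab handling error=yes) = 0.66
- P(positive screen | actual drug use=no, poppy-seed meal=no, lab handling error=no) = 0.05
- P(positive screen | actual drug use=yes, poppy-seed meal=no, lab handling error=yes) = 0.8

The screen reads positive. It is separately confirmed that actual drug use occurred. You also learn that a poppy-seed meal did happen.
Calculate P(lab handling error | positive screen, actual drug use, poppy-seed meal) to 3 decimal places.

P(lab handling error | positive screen, actual drug use, poppy-seed meal) ≈ 0.022

P(positive screen | actual drug use, poppy-seed meal) = 0.85·0.98 + 0.94·0.02 = 0.833000 + 0.018800 = 0.851800
Of this, 0.018800 comes from 0.94·0.02 (the lab handling error=true cases).
So P(lab handling error | positive screen, actual drug use, poppy-seed meal) = 0.018800/0.851800 ≈ 0.022.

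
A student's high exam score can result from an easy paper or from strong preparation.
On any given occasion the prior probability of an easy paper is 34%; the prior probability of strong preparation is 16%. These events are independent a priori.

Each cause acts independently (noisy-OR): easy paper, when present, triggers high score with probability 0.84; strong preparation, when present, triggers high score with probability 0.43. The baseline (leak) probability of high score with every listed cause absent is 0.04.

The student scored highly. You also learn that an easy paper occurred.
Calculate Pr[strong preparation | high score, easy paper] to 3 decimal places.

Under noisy-OR, P(high score | causes) = 1 − (1−0.04)·∏(1−qᵢ) over the active causes.
P(high score | easy paper) = 0.8464×0.84 + 0.912448×0.16 = 0.710976 + 0.145992 = 0.856968
Of this, 0.145992 comes from 0.912448×0.16 (the strong preparation=true cases).
P(strong preparation | high score, easy paper) = 0.145992 / 0.856968 ≈ 0.170

Pr[strong preparation | high score, easy paper] ≈ 0.170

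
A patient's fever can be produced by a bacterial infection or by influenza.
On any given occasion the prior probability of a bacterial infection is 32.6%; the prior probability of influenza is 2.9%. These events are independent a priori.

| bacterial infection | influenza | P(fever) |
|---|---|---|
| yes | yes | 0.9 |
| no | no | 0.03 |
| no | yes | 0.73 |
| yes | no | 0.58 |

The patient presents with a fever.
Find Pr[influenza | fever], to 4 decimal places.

By total probability over the 4 (bacterial infection, influenza) configurations:
  P(fever) = 0.03×0.674×0.971 + 0.73×0.674×0.029 + 0.58×0.326×0.971 + 0.9×0.326×0.029
        = 0.019634 + 0.014269 + 0.183597 + 0.008509 = 0.226009
The terms with influenza present sum to 0.022778, so
  P(influenza | fever) = 0.022778 / 0.226009 ≈ 0.1008

Pr[influenza | fever] ≈ 0.1008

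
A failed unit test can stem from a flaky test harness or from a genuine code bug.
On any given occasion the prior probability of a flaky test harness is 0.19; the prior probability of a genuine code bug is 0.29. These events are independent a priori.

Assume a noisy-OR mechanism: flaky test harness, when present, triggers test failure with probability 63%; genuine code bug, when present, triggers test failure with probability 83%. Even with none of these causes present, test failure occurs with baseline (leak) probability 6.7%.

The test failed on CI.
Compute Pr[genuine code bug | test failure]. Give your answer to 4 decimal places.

Under noisy-OR, P(test failure | causes) = 1 − (1−0.067)·∏(1−qᵢ) over the active causes.
Enumerate the 4 (flaky test harness, genuine code bug) configurations and weight by the priors:
  P(test failure) = 0.067×0.81×0.71 + 0.84139×0.81×0.29 + 0.65479×0.19×0.71 + 0.941314×0.19×0.29
        = 0.038532 + 0.197643 + 0.088331 + 0.051866 = 0.376372
Configurations with genuine code bug contribute 0.249509, so
  P(genuine code bug | test failure) = 0.249509 / 0.376372 ≈ 0.6629

Pr[genuine code bug | test failure] ≈ 0.6629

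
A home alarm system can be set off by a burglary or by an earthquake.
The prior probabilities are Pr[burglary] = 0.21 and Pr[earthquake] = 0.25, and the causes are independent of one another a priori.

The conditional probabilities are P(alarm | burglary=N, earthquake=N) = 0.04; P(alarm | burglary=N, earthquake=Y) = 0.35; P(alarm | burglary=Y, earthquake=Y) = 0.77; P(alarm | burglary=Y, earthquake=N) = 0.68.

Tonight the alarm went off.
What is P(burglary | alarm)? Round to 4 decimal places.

P(burglary | alarm) ≈ 0.6138

Numerator (weight on configurations with burglary): 0.107100 + 0.040425 = 0.147525
Denominator P(alarm): 0.04·0.79·0.75 + 0.35·0.79·0.25 + 0.68·0.21·0.75 + 0.77·0.21·0.25 = 0.240350
P(burglary | alarm) = 0.147525/0.240350 ≈ 0.6138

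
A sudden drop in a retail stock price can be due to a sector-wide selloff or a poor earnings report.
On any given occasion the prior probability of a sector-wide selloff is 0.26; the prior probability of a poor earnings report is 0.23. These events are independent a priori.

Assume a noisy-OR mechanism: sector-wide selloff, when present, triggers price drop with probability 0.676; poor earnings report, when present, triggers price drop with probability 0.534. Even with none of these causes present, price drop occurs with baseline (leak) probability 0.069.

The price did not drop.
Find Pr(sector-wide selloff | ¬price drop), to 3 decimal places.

Under noisy-OR, P(price drop | causes) = 1 − (1−0.069)·∏(1−qᵢ) over the active causes.
For the numerator, keep only sector-wide selloff=true terms: 0.060389 + 0.008406 = 0.068795
Denominator P(¬price drop): 0.931*0.74*0.77 + 0.433846*0.74*0.23 + 0.301644*0.26*0.77 + 0.140566*0.26*0.23 = 0.673120
P(sector-wide selloff | ¬price drop) = 0.068795/0.673120 ≈ 0.102

Pr(sector-wide selloff | ¬price drop) ≈ 0.102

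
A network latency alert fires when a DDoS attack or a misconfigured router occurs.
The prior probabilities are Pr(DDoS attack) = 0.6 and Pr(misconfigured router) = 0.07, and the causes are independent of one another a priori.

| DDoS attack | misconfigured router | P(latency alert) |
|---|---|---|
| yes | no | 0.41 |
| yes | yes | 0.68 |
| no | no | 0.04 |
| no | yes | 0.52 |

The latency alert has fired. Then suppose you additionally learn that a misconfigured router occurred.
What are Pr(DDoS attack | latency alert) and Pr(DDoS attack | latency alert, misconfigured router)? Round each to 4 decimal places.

Pr(DDoS attack | latency alert) ≈ 0.8973; Pr(DDoS attack | latency alert, misconfigured router) ≈ 0.6623

By total probability over the 4 (DDoS attack, misconfigured router) configurations:
  P(latency alert) = 0.04*0.4*0.93 + 0.52*0.4*0.07 + 0.41*0.6*0.93 + 0.68*0.6*0.07
        = 0.014880 + 0.014560 + 0.228780 + 0.028560 = 0.286780
The terms with DDoS attack present sum to 0.257340, so
  P(DDoS attack | latency alert) = 0.257340 / 0.286780 ≈ 0.8973

Now condition on the additional information:
P(latency alert | misconfigured router) = 0.52*0.4 + 0.68*0.6 = 0.208000 + 0.408000 = 0.616000
The DDoS attack-present share is 0.68*0.6 = 0.408000.
So P(DDoS attack | latency alert, misconfigured router) = 0.408000/0.616000 ≈ 0.6623.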